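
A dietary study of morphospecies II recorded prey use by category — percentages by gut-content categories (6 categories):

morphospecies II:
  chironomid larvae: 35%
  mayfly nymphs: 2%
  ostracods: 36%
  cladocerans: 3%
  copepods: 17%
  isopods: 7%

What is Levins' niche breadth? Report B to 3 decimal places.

3.482

Convert percentages to proportions (divide by 100).
Σpᵢ² = 0.35² + 0.02² + 0.36² + 0.03² + 0.17² + 0.07² = 0.1225 + 0.0004 + 0.1296 + 0.0009 + 0.0289 + 0.0049 = 0.2872
B = 1 / 0.2872 = 3.48189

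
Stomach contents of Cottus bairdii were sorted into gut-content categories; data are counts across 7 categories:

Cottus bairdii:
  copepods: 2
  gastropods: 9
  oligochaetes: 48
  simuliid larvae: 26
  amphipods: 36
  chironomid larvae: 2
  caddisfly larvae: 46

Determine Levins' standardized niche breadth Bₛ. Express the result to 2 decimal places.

0.57

Proportions for Cottus bairdii (n=169): 2/169=0.0118, 9/169=0.0533, 48/169=0.2840, 26/169=0.1538, 36/169=0.2130, 2/169=0.0118, 46/169=0.2722
Σpᵢ² = 0.0118² + 0.0533² + 0.2840² + 0.1538² + 0.2130² + 0.0118² + 0.2722² = 0.000139 + 0.002841 + 0.080656 + 0.023654 + 0.045369 + 0.000139 + 0.074093 = 0.226891
B = 1 / 0.226891 = 4.4074
Bₛ = (B − 1)/(n − 1) = (4.4074 − 1)/(7 − 1) = 3.4074/6 = 0.5679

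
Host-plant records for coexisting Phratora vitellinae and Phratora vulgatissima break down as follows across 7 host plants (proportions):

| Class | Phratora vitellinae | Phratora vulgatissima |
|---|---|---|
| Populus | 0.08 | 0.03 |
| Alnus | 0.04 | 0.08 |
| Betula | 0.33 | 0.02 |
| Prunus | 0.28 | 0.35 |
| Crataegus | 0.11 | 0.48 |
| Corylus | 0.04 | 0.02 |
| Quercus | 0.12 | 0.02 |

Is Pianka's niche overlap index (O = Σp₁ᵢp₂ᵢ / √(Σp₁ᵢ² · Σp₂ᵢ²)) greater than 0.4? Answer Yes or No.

Yes

Σ p₁ᵢp₂ᵢ = 0.0024 + 0.0032 + 0.0066 + 0.0980 + 0.0528 + 0.0008 + 0.0024 = 0.1662
Σp_1ᵢ² = 0.08² + 0.04² + 0.33² + 0.28² + 0.11² + 0.04² + 0.12² = 0.0064 + 0.0016 + 0.1089 + 0.0784 + 0.0121 + 0.0016 + 0.0144 = 0.2234
Σp_2ᵢ² = 0.03² + 0.08² + 0.02² + 0.35² + 0.48² + 0.02² + 0.02² = 0.0009 + 0.0064 + 0.0004 + 0.1225 + 0.2304 + 0.0004 + 0.0004 = 0.3614
O = 0.1662 / √(0.2234 × 0.3614) = 0.1662 / 0.28414 = 0.5849
O = 0.5849 > 0.4 → Yes.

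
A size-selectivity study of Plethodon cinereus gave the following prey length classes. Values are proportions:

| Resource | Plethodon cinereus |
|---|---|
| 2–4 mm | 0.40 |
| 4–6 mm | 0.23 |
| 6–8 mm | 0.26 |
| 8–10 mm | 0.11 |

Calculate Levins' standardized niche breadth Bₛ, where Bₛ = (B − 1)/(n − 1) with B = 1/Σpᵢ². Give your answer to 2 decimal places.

Σpᵢ² = 0.40² + 0.23² + 0.26² + 0.11² = 0.1600 + 0.0529 + 0.0676 + 0.0121 = 0.2926
B = 1 / 0.2926 = 3.4176
Bₛ = (B − 1)/(n − 1) = (3.4176 − 1)/(4 − 1) = 2.4176/3 = 0.8059

0.81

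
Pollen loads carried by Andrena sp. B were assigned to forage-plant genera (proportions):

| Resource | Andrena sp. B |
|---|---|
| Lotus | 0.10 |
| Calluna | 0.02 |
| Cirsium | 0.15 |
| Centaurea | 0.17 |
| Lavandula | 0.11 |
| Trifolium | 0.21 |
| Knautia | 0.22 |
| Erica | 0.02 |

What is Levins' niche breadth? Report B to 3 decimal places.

5.995

Σpᵢ² = 0.10² + 0.02² + 0.15² + 0.17² + 0.11² + 0.21² + 0.22² + 0.02² = 0.0100 + 0.0004 + 0.0225 + 0.0289 + 0.0121 + 0.0441 + 0.0484 + 0.0004 = 0.1668
B = 1 / 0.1668 = 5.99520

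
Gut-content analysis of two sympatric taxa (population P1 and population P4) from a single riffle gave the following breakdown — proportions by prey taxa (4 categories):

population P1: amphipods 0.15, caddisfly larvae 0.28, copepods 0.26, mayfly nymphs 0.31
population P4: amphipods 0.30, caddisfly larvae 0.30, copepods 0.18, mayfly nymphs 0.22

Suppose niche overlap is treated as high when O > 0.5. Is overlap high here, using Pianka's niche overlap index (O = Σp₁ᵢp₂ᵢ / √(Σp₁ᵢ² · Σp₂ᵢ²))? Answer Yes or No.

Yes

Σ p₁ᵢp₂ᵢ = 0.0450 + 0.0840 + 0.0468 + 0.0682 = 0.2440
Σp_1ᵢ² = 0.15² + 0.28² + 0.26² + 0.31² = 0.0225 + 0.0784 + 0.0676 + 0.0961 = 0.2646
Σp_2ᵢ² = 0.30² + 0.30² + 0.18² + 0.22² = 0.0900 + 0.0900 + 0.0324 + 0.0484 = 0.2608
O = 0.2440 / √(0.2646 × 0.2608) = 0.2440 / 0.26269 = 0.9289
O = 0.9289 > 0.5 → Yes.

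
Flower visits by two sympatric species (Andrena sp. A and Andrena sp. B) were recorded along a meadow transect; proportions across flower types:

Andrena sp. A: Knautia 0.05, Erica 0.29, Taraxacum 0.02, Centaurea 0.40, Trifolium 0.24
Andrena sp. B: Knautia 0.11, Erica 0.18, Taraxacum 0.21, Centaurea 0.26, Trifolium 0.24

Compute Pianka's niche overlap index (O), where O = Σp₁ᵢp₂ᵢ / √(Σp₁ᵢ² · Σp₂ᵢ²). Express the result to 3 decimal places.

Σ p₁ᵢp₂ᵢ = 0.0055 + 0.0522 + 0.0042 + 0.1040 + 0.0576 = 0.2235
Σp_1ᵢ² = 0.05² + 0.29² + 0.02² + 0.40² + 0.24² = 0.0025 + 0.0841 + 0.0004 + 0.1600 + 0.0576 = 0.3046
Σp_2ᵢ² = 0.11² + 0.18² + 0.21² + 0.26² + 0.24² = 0.0121 + 0.0324 + 0.0441 + 0.0676 + 0.0576 = 0.2138
O = 0.2235 / √(0.3046 × 0.2138) = 0.2235 / 0.255193 = 0.87581

0.876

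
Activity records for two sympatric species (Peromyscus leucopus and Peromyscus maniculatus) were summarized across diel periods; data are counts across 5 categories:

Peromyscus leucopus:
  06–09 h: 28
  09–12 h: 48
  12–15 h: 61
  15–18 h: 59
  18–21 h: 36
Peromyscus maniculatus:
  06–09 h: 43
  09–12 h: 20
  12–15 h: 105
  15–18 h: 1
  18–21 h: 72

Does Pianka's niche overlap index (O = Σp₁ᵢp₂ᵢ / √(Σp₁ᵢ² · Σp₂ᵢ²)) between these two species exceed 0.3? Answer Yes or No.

Proportions for Peromyscus leucopus (n=232): 28/232=0.1207, 48/232=0.2069, 61/232=0.2629, 59/232=0.2543, 36/232=0.1552
Proportions for Peromyscus maniculatus (n=241): 43/241=0.1784, 20/241=0.0830, 105/241=0.4357, 1/241=0.0041, 72/241=0.2988
Σ p₁ᵢp₂ᵢ = 0.021533 + 0.017173 + 0.114546 + 0.001043 + 0.046374 = 0.200669
Σp_1ᵢ² = 0.1207² + 0.2069² + 0.2629² + 0.2543² + 0.1552² = 0.014568 + 0.042808 + 0.069116 + 0.064668 + 0.024087 = 0.215247
Σp_2ᵢ² = 0.1784² + 0.0830² + 0.4357² + 0.0041² + 0.2988² = 0.031827 + 0.006889 + 0.189834 + 0.000017 + 0.089281 = 0.317848
O = 0.200669 / √(0.215247 × 0.317848) = 0.200669 / 0.2615642 = 0.7672
O = 0.7672 > 0.3 → Yes.

Yes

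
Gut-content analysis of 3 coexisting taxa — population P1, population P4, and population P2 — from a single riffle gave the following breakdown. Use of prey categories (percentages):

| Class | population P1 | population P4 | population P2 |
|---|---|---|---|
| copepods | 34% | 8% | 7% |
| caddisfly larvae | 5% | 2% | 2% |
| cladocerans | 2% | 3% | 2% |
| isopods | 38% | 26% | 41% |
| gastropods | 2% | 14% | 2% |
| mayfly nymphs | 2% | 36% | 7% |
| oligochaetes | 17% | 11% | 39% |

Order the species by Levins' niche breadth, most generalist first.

Convert percentages to proportions (divide by 100).
Σp_P1ᵢ² = 0.34² + 0.05² + 0.02² + 0.38² + 0.02² + 0.02² + 0.17² = 0.1156 + 0.0025 + 0.0004 + 0.1444 + 0.0004 + 0.0004 + 0.0289 = 0.2926
B_P1 = 1 / 0.2926 = 3.4176
Σp_P4ᵢ² = 0.08² + 0.02² + 0.03² + 0.26² + 0.14² + 0.36² + 0.11² = 0.0064 + 0.0004 + 0.0009 + 0.0676 + 0.0196 + 0.1296 + 0.0121 = 0.2366
B_P4 = 1 / 0.2366 = 4.2265
Σp_P2ᵢ² = 0.07² + 0.02² + 0.02² + 0.41² + 0.02² + 0.07² + 0.39² = 0.0049 + 0.0004 + 0.0004 + 0.1681 + 0.0004 + 0.0049 + 0.1521 = 0.3312
B_P2 = 1 / 0.3312 = 3.0193
Ranking by B (broadest → narrowest): population P4 (4.23) > population P1 (3.42) > population P2 (3.02)

population P4 > population P1 > population P2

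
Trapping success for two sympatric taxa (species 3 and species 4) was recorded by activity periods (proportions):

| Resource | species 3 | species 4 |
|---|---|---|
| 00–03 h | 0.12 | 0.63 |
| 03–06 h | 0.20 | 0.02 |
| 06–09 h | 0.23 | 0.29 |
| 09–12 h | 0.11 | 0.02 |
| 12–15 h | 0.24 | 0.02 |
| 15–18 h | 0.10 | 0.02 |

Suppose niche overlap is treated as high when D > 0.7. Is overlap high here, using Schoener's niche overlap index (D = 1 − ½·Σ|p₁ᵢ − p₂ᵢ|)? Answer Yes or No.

Σ|p₁ᵢ − p₂ᵢ| = 0.51 + 0.18 + 0.06 + 0.09 + 0.22 + 0.08 = 1.14
D = 1 − ½ × 1.14 = 1 − 0.570 = 0.4300
D = 0.4300 < 0.7 → No.

No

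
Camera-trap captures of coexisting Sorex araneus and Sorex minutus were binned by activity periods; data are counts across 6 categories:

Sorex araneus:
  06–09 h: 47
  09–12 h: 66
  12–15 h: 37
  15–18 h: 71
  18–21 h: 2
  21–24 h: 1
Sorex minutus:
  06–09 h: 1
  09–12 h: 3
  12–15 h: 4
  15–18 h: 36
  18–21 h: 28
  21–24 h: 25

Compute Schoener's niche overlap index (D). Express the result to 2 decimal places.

0.41

Proportions for Sorex araneus (n=224): 47/224=0.2098, 66/224=0.2946, 37/224=0.1652, 71/224=0.3170, 2/224=0.0089, 1/224=0.0045
Proportions for Sorex minutus (n=97): 1/97=0.0103, 3/97=0.0309, 4/97=0.0412, 36/97=0.3711, 28/97=0.2887, 25/97=0.2577
Σ|p₁ᵢ − p₂ᵢ| = 0.1995 + 0.2637 + 0.1240 + 0.0541 + 0.2798 + 0.2532 = 1.1743
D = 1 − ½ × 1.1743 = 1 − 0.58715 = 0.41285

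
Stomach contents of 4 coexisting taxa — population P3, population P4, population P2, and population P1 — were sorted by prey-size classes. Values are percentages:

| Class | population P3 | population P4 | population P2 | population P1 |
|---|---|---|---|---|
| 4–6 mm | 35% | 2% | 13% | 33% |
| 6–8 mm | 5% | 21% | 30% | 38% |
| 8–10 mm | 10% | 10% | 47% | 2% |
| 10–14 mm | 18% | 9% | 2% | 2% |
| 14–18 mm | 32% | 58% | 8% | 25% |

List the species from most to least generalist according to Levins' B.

population P3 > population P1 > population P2 > population P4

Convert percentages to proportions (divide by 100).
Σp_P3ᵢ² = 0.35² + 0.05² + 0.10² + 0.18² + 0.32² = 0.1225 + 0.0025 + 0.0100 + 0.0324 + 0.1024 = 0.2698
B_P3 = 1 / 0.2698 = 3.7064
Σp_P4ᵢ² = 0.02² + 0.21² + 0.10² + 0.09² + 0.58² = 0.0004 + 0.0441 + 0.0100 + 0.0081 + 0.3364 = 0.3990
B_P4 = 1 / 0.3990 = 2.5063
Σp_P2ᵢ² = 0.13² + 0.30² + 0.47² + 0.02² + 0.08² = 0.0169 + 0.0900 + 0.2209 + 0.0004 + 0.0064 = 0.3346
B_P2 = 1 / 0.3346 = 2.9886
Σp_P1ᵢ² = 0.33² + 0.38² + 0.02² + 0.02² + 0.25² = 0.1089 + 0.1444 + 0.0004 + 0.0004 + 0.0625 = 0.3166
B_P1 = 1 / 0.3166 = 3.1586
Ranking by B (broadest → narrowest): population P3 (3.71) > population P1 (3.16) > population P2 (2.99) > population P4 (2.51)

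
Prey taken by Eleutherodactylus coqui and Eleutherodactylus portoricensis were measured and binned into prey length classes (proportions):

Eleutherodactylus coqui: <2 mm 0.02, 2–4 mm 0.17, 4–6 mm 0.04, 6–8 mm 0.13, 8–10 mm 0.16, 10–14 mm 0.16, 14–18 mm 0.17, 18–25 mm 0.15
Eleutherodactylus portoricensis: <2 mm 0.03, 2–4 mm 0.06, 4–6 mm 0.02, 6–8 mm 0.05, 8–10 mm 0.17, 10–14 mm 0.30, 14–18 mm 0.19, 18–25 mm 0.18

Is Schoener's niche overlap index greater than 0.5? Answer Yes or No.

Yes

Σ|p₁ᵢ − p₂ᵢ| = 0.01 + 0.11 + 0.02 + 0.08 + 0.01 + 0.14 + 0.02 + 0.03 = 0.42
D = 1 − ½ × 0.42 = 1 − 0.210 = 0.7900
D = 0.7900 > 0.5 → Yes.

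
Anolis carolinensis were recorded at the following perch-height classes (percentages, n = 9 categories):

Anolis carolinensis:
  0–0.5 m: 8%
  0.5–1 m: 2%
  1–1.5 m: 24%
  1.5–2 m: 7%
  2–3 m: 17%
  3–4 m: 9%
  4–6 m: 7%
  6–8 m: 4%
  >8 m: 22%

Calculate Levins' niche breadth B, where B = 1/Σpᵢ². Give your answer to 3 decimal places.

Convert percentages to proportions (divide by 100).
Σpᵢ² = 0.08² + 0.02² + 0.24² + 0.07² + 0.17² + 0.09² + 0.07² + 0.04² + 0.22² = 0.0064 + 0.0004 + 0.0576 + 0.0049 + 0.0289 + 0.0081 + 0.0049 + 0.0016 + 0.0484 = 0.1612
B = 1 / 0.1612 = 6.20347

6.203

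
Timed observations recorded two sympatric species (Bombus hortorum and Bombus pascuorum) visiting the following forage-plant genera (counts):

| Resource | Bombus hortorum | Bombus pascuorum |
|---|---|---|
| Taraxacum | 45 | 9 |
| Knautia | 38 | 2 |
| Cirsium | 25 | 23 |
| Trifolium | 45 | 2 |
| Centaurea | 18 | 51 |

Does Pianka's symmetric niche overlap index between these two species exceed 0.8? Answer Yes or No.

No

Proportions for Bombus hortorum (n=171): 45/171=0.2632, 38/171=0.2222, 25/171=0.1462, 45/171=0.2632, 18/171=0.1053
Proportions for Bombus pascuorum (n=87): 9/87=0.1034, 2/87=0.0230, 23/87=0.2644, 2/87=0.0230, 51/87=0.5862
Σ p₁ᵢp₂ᵢ = 0.027215 + 0.005111 + 0.038655 + 0.006054 + 0.061727 = 0.138762
Σp_1ᵢ² = 0.2632² + 0.2222² + 0.1462² + 0.2632² + 0.1053² = 0.069274 + 0.049373 + 0.021374 + 0.069274 + 0.011088 = 0.220383
Σp_2ᵢ² = 0.1034² + 0.0230² + 0.2644² + 0.0230² + 0.5862² = 0.010692 + 0.000529 + 0.069907 + 0.000529 + 0.343630 = 0.425287
O = 0.138762 / √(0.220383 × 0.425287) = 0.138762 / 0.3061471 = 0.4533
O = 0.4533 < 0.8 → No.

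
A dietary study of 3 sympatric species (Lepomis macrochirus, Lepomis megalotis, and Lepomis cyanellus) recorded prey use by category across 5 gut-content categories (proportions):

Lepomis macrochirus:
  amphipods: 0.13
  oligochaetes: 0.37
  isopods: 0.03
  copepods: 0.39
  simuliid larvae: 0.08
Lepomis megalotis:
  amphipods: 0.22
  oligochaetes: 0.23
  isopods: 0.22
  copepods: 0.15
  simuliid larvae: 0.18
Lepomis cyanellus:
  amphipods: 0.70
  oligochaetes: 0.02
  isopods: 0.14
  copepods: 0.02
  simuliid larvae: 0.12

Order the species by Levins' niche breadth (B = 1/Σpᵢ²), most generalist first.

Lepomis megalotis > Lepomis macrochirus > Lepomis cyanellus

Σp_macrᵢ² = 0.13² + 0.37² + 0.03² + 0.39² + 0.08² = 0.0169 + 0.1369 + 0.0009 + 0.1521 + 0.0064 = 0.3132
B_macr = 1 / 0.3132 = 3.1928
Σp_megaᵢ² = 0.22² + 0.23² + 0.22² + 0.15² + 0.18² = 0.0484 + 0.0529 + 0.0484 + 0.0225 + 0.0324 = 0.2046
B_mega = 1 / 0.2046 = 4.8876
Σp_cyanᵢ² = 0.70² + 0.02² + 0.14² + 0.02² + 0.12² = 0.4900 + 0.0004 + 0.0196 + 0.0004 + 0.0144 = 0.5248
B_cyan = 1 / 0.5248 = 1.9055
Ranking by B (broadest → narrowest): Lepomis megalotis (4.89) > Lepomis macrochirus (3.19) > Lepomis cyanellus (1.91)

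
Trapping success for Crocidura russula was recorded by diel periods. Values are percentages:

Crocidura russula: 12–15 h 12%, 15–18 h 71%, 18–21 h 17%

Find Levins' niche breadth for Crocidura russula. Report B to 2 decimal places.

1.83

Convert percentages to proportions (divide by 100).
Σpᵢ² = 0.12² + 0.71² + 0.17² = 0.0144 + 0.5041 + 0.0289 = 0.5474
B = 1 / 0.5474 = 1.8268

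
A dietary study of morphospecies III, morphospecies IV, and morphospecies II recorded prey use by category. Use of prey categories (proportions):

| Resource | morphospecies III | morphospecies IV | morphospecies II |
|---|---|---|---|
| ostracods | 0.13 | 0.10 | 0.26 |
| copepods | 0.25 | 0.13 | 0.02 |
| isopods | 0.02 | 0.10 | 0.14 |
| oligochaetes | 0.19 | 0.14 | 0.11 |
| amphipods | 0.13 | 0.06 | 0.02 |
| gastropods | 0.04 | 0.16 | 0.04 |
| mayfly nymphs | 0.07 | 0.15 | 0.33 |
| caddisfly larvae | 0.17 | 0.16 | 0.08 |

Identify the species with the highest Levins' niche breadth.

Σp_IIIᵢ² = 0.13² + 0.25² + 0.02² + 0.19² + 0.13² + 0.04² + 0.07² + 0.17² = 0.0169 + 0.0625 + 0.0004 + 0.0361 + 0.0169 + 0.0016 + 0.0049 + 0.0289 = 0.1682
B_III = 1 / 0.1682 = 5.9453
Σp_IVᵢ² = 0.10² + 0.13² + 0.10² + 0.14² + 0.06² + 0.16² + 0.15² + 0.16² = 0.0100 + 0.0169 + 0.0100 + 0.0196 + 0.0036 + 0.0256 + 0.0225 + 0.0256 = 0.1338
B_IV = 1 / 0.1338 = 7.4738
Σp_IIᵢ² = 0.26² + 0.02² + 0.14² + 0.11² + 0.02² + 0.04² + 0.33² + 0.08² = 0.0676 + 0.0004 + 0.0196 + 0.0121 + 0.0004 + 0.0016 + 0.1089 + 0.0064 = 0.2170
B_II = 1 / 0.2170 = 4.6083
Highest B → broadest niche (most generalist): morphospecies IV (B = 7.47).

morphospecies IV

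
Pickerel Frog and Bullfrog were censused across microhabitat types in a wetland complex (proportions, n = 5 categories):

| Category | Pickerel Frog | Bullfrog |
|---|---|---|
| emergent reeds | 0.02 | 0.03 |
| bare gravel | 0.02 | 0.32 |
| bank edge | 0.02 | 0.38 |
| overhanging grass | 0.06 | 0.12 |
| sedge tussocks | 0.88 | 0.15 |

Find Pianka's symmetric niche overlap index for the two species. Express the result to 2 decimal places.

Σ p₁ᵢp₂ᵢ = 0.0006 + 0.0064 + 0.0076 + 0.0072 + 0.1320 = 0.1538
Σp_1ᵢ² = 0.02² + 0.02² + 0.02² + 0.06² + 0.88² = 0.0004 + 0.0004 + 0.0004 + 0.0036 + 0.7744 = 0.7792
Σp_2ᵢ² = 0.03² + 0.32² + 0.38² + 0.12² + 0.15² = 0.0009 + 0.1024 + 0.1444 + 0.0144 + 0.0225 = 0.2846
O = 0.1538 / √(0.7792 × 0.2846) = 0.1538 / 0.47091 = 0.3266

0.33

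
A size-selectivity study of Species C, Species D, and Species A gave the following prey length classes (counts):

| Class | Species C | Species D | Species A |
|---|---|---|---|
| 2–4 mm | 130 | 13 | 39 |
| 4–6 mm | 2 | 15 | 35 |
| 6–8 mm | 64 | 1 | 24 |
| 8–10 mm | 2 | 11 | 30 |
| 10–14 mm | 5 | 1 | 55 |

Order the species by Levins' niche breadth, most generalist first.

Proportions for Species C (n=203): 130/203=0.6404, 2/203=0.0099, 64/203=0.3153, 2/203=0.0099, 5/203=0.0246
Proportions for Species D (n=41): 13/41=0.3171, 15/41=0.3659, 1/41=0.0244, 11/41=0.2683, 1/41=0.0244
Proportions for Species A (n=183): 39/183=0.2131, 35/183=0.1913, 24/183=0.1311, 30/183=0.1639, 55/183=0.3005
Σp_Cᵢ² = 0.6404² + 0.0099² + 0.3153² + 0.0099² + 0.0246² = 0.410112 + 0.000098 + 0.099414 + 0.000098 + 0.000605 = 0.510327
B_C = 1 / 0.510327 = 1.9595
Σp_Dᵢ² = 0.3171² + 0.3659² + 0.0244² + 0.2683² + 0.0244² = 0.100552 + 0.133883 + 0.000595 + 0.071985 + 0.000595 = 0.307610
B_D = 1 / 0.307610 = 3.2509
Σp_Aᵢ² = 0.2131² + 0.1913² + 0.1311² + 0.1639² + 0.3005² = 0.045412 + 0.036596 + 0.017187 + 0.026863 + 0.090300 = 0.216358
B_A = 1 / 0.216358 = 4.6220
Ranking by B (broadest → narrowest): Species A (4.62) > Species D (3.25) > Species C (1.96)

Species A > Species D > Species C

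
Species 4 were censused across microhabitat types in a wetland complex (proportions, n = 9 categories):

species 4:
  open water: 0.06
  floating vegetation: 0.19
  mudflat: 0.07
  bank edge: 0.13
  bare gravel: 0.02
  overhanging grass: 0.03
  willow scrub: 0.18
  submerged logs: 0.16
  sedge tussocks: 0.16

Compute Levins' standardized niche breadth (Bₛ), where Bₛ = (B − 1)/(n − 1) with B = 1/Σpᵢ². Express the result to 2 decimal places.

Σpᵢ² = 0.06² + 0.19² + 0.07² + 0.13² + 0.02² + 0.03² + 0.18² + 0.16² + 0.16² = 0.0036 + 0.0361 + 0.0049 + 0.0169 + 0.0004 + 0.0009 + 0.0324 + 0.0256 + 0.0256 = 0.1464
B = 1 / 0.1464 = 6.8306
Bₛ = (B − 1)/(n − 1) = (6.8306 − 1)/(9 − 1) = 5.8306/8 = 0.7288

0.73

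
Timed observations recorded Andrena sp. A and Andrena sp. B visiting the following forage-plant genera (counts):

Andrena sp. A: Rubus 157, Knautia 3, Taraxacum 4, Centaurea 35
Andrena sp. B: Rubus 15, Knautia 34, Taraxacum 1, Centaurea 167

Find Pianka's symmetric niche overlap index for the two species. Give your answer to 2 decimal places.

Proportions for Andrena sp. A (n=199): 157/199=0.7889, 3/199=0.0151, 4/199=0.0201, 35/199=0.1759
Proportions for Andrena sp. B (n=217): 15/217=0.0691, 34/217=0.1567, 1/217=0.0046, 167/217=0.7696
Σ p₁ᵢp₂ᵢ = 0.054513 + 0.002366 + 0.000092 + 0.135373 = 0.192344
Σp_1ᵢ² = 0.7889² + 0.0151² + 0.0201² + 0.1759² = 0.622363 + 0.000228 + 0.000404 + 0.030941 = 0.653936
Σp_2ᵢ² = 0.0691² + 0.1567² + 0.0046² + 0.7696² = 0.004775 + 0.024555 + 0.000021 + 0.592284 = 0.621635
O = 0.192344 / √(0.653936 × 0.621635) = 0.192344 / 0.6375810 = 0.3017

0.30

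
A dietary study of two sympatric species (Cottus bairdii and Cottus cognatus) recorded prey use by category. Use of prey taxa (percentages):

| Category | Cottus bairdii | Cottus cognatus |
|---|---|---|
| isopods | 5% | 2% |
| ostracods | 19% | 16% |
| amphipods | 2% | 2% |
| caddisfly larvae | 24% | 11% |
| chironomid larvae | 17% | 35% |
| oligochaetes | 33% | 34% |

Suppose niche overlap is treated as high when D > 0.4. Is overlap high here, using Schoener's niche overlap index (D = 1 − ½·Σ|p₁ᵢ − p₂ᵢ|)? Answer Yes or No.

Convert percentages to proportions (divide by 100).
Σ|p₁ᵢ − p₂ᵢ| = 0.03 + 0.03 + 0.00 + 0.13 + 0.18 + 0.01 = 0.38
D = 1 − ½ × 0.38 = 1 − 0.190 = 0.8100
D = 0.8100 > 0.4 → Yes.

Yes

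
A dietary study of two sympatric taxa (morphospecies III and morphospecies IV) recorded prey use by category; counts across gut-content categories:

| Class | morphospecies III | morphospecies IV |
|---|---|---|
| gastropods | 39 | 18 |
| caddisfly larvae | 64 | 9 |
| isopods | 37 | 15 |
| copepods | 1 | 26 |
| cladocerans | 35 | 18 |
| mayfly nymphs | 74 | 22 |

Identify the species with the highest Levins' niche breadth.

Proportions for morphospecies III (n=250): 39/250=0.1560, 64/250=0.2560, 37/250=0.1480, 1/250=0.0040, 35/250=0.1400, 74/250=0.2960
Proportions for morphospecies IV (n=108): 18/108=0.1667, 9/108=0.0833, 15/108=0.1389, 26/108=0.2407, 18/108=0.1667, 22/108=0.2037
Σp_IIIᵢ² = 0.1560² + 0.2560² + 0.1480² + 0.0040² + 0.1400² + 0.2960² = 0.024336 + 0.065536 + 0.021904 + 0.000016 + 0.019600 + 0.087616 = 0.219008
B_III = 1 / 0.219008 = 4.5660
Σp_IVᵢ² = 0.1667² + 0.0833² + 0.1389² + 0.2407² + 0.1667² + 0.2037² = 0.027789 + 0.006939 + 0.019293 + 0.057936 + 0.027789 + 0.041494 = 0.181240
B_IV = 1 / 0.181240 = 5.5175
Highest B → broadest niche (most generalist): morphospecies IV (B = 5.52).

morphospecies IV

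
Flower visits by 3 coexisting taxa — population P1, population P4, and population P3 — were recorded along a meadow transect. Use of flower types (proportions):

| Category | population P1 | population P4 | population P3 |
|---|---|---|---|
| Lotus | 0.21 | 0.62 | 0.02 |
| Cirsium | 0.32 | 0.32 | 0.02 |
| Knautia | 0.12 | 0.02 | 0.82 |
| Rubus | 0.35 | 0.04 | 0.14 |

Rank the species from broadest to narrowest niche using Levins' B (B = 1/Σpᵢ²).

Σp_P1ᵢ² = 0.21² + 0.32² + 0.12² + 0.35² = 0.0441 + 0.1024 + 0.0144 + 0.1225 = 0.2834
B_P1 = 1 / 0.2834 = 3.5286
Σp_P4ᵢ² = 0.62² + 0.32² + 0.02² + 0.04² = 0.3844 + 0.1024 + 0.0004 + 0.0016 = 0.4888
B_P4 = 1 / 0.4888 = 2.0458
Σp_P3ᵢ² = 0.02² + 0.02² + 0.82² + 0.14² = 0.0004 + 0.0004 + 0.6724 + 0.0196 = 0.6928
B_P3 = 1 / 0.6928 = 1.4434
Ranking by B (broadest → narrowest): population P1 (3.53) > population P4 (2.05) > population P3 (1.44)

population P1 > population P4 > population P3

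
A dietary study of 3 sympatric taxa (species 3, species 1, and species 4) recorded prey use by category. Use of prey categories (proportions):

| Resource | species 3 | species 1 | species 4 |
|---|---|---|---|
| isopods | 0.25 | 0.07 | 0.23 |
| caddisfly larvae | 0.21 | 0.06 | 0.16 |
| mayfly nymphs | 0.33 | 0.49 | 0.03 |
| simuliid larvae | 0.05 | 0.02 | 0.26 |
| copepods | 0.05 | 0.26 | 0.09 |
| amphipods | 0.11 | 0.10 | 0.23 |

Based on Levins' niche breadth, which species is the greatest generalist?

Σp_3ᵢ² = 0.25² + 0.21² + 0.33² + 0.05² + 0.05² + 0.11² = 0.0625 + 0.0441 + 0.1089 + 0.0025 + 0.0025 + 0.0121 = 0.2326
B_3 = 1 / 0.2326 = 4.2992
Σp_1ᵢ² = 0.07² + 0.06² + 0.49² + 0.02² + 0.26² + 0.10² = 0.0049 + 0.0036 + 0.2401 + 0.0004 + 0.0676 + 0.0100 = 0.3266
B_1 = 1 / 0.3266 = 3.0618
Σp_4ᵢ² = 0.23² + 0.16² + 0.03² + 0.26² + 0.09² + 0.23² = 0.0529 + 0.0256 + 0.0009 + 0.0676 + 0.0081 + 0.0529 = 0.2080
B_4 = 1 / 0.2080 = 4.8077
Highest B → broadest niche (most generalist): species 4 (B = 4.81).

species 4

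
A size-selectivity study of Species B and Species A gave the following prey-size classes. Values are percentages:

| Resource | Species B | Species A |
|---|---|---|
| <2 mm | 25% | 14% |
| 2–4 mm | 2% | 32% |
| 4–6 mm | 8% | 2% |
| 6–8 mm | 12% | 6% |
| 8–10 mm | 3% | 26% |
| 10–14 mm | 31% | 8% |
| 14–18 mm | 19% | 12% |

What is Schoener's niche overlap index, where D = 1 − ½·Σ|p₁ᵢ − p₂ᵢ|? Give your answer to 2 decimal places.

0.47

Convert percentages to proportions (divide by 100).
Σ|p₁ᵢ − p₂ᵢ| = 0.11 + 0.30 + 0.06 + 0.06 + 0.23 + 0.23 + 0.07 = 1.06
D = 1 − ½ × 1.06 = 1 − 0.530 = 0.4700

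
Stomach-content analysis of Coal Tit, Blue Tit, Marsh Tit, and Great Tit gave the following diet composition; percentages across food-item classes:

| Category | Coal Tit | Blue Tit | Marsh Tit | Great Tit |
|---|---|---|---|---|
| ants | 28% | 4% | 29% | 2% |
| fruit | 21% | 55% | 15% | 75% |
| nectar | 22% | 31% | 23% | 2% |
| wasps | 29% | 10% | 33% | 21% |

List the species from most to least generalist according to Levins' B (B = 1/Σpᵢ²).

Coal Tit > Marsh Tit > Blue Tit > Great Tit

Convert percentages to proportions (divide by 100).
Σp_Coalᵢ² = 0.28² + 0.21² + 0.22² + 0.29² = 0.0784 + 0.0441 + 0.0484 + 0.0841 = 0.2550
B_Coal = 1 / 0.2550 = 3.9216
Σp_Blueᵢ² = 0.04² + 0.55² + 0.31² + 0.10² = 0.0016 + 0.3025 + 0.0961 + 0.0100 = 0.4102
B_Blue = 1 / 0.4102 = 2.4378
Σp_Marsᵢ² = 0.29² + 0.15² + 0.23² + 0.33² = 0.0841 + 0.0225 + 0.0529 + 0.1089 = 0.2684
B_Mars = 1 / 0.2684 = 3.7258
Σp_Greaᵢ² = 0.02² + 0.75² + 0.02² + 0.21² = 0.0004 + 0.5625 + 0.0004 + 0.0441 = 0.6074
B_Grea = 1 / 0.6074 = 1.6464
Ranking by B (broadest → narrowest): Coal Tit (3.92) > Marsh Tit (3.73) > Blue Tit (2.44) > Great Tit (1.65)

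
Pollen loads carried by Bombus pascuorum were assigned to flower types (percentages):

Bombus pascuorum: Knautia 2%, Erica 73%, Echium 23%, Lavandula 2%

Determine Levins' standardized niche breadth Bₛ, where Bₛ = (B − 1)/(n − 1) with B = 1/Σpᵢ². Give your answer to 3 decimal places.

0.235

Convert percentages to proportions (divide by 100).
Σpᵢ² = 0.02² + 0.73² + 0.23² + 0.02² = 0.0004 + 0.5329 + 0.0529 + 0.0004 = 0.5866
B = 1 / 0.5866 = 1.70474
Bₛ = (B − 1)/(n − 1) = (1.70474 − 1)/(4 − 1) = 0.70474/3 = 0.23491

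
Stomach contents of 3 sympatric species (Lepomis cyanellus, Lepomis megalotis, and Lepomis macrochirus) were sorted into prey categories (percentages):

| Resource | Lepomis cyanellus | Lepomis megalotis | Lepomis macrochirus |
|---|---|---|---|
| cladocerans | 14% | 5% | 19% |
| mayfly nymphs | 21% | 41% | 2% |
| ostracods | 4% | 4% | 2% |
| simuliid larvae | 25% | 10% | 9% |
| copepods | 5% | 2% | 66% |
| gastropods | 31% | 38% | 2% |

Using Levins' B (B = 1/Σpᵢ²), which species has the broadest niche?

Convert percentages to proportions (divide by 100).
Σp_cyanᵢ² = 0.14² + 0.21² + 0.04² + 0.25² + 0.05² + 0.31² = 0.0196 + 0.0441 + 0.0016 + 0.0625 + 0.0025 + 0.0961 = 0.2264
B_cyan = 1 / 0.2264 = 4.4170
Σp_megaᵢ² = 0.05² + 0.41² + 0.04² + 0.10² + 0.02² + 0.38² = 0.0025 + 0.1681 + 0.0016 + 0.0100 + 0.0004 + 0.1444 = 0.3270
B_mega = 1 / 0.3270 = 3.0581
Σp_macrᵢ² = 0.19² + 0.02² + 0.02² + 0.09² + 0.66² + 0.02² = 0.0361 + 0.0004 + 0.0004 + 0.0081 + 0.4356 + 0.0004 = 0.4810
B_macr = 1 / 0.4810 = 2.0790
Highest B → broadest niche (most generalist): Lepomis cyanellus (B = 4.42).

Lepomis cyanellus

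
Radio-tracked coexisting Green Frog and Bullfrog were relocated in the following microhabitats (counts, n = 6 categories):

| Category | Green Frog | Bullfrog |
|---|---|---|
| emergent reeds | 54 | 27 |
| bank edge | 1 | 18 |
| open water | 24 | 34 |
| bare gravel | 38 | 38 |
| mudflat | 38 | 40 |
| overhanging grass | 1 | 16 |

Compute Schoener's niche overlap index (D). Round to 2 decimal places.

0.77

Proportions for Green Frog (n=156): 54/156=0.3462, 1/156=0.0064, 24/156=0.1538, 38/156=0.2436, 38/156=0.2436, 1/156=0.0064
Proportions for Bullfrog (n=173): 27/173=0.1561, 18/173=0.1040, 34/173=0.1965, 38/173=0.2197, 40/173=0.2312, 16/173=0.0925
Σ|p₁ᵢ − p₂ᵢ| = 0.1901 + 0.0976 + 0.0427 + 0.0239 + 0.0124 + 0.0861 = 0.4528
D = 1 − ½ × 0.4528 = 1 − 0.22640 = 0.77360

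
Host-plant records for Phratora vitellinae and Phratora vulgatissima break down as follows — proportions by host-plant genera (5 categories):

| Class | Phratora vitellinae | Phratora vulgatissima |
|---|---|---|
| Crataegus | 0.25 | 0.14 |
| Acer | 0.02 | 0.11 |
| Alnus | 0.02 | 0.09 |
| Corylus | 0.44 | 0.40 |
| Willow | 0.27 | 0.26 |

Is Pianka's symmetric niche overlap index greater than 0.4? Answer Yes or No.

Yes

Σ p₁ᵢp₂ᵢ = 0.0350 + 0.0022 + 0.0018 + 0.1760 + 0.0702 = 0.2852
Σp_1ᵢ² = 0.25² + 0.02² + 0.02² + 0.44² + 0.27² = 0.0625 + 0.0004 + 0.0004 + 0.1936 + 0.0729 = 0.3298
Σp_2ᵢ² = 0.14² + 0.11² + 0.09² + 0.40² + 0.26² = 0.0196 + 0.0121 + 0.0081 + 0.1600 + 0.0676 = 0.2674
O = 0.2852 / √(0.3298 × 0.2674) = 0.2852 / 0.29697 = 0.9604
O = 0.9604 > 0.4 → Yes.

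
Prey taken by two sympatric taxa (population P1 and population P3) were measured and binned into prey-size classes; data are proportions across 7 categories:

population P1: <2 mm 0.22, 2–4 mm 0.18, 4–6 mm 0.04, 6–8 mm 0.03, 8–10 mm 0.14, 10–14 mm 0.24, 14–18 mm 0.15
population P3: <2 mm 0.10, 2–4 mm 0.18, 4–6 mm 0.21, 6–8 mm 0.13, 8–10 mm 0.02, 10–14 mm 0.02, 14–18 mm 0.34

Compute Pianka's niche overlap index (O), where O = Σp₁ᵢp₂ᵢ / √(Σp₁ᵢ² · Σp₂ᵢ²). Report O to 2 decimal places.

Σ p₁ᵢp₂ᵢ = 0.0220 + 0.0324 + 0.0084 + 0.0039 + 0.0028 + 0.0048 + 0.0510 = 0.1253
Σp_1ᵢ² = 0.22² + 0.18² + 0.04² + 0.03² + 0.14² + 0.24² + 0.15² = 0.0484 + 0.0324 + 0.0016 + 0.0009 + 0.0196 + 0.0576 + 0.0225 = 0.1830
Σp_2ᵢ² = 0.10² + 0.18² + 0.21² + 0.13² + 0.02² + 0.02² + 0.34² = 0.0100 + 0.0324 + 0.0441 + 0.0169 + 0.0004 + 0.0004 + 0.1156 = 0.2198
O = 0.1253 / √(0.1830 × 0.2198) = 0.1253 / 0.20056 = 0.6248

0.62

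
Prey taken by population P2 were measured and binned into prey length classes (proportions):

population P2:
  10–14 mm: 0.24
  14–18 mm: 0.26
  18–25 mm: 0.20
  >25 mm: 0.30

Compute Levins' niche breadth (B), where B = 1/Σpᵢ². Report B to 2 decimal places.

3.92

Σpᵢ² = 0.24² + 0.26² + 0.20² + 0.30² = 0.0576 + 0.0676 + 0.0400 + 0.0900 = 0.2552
B = 1 / 0.2552 = 3.9185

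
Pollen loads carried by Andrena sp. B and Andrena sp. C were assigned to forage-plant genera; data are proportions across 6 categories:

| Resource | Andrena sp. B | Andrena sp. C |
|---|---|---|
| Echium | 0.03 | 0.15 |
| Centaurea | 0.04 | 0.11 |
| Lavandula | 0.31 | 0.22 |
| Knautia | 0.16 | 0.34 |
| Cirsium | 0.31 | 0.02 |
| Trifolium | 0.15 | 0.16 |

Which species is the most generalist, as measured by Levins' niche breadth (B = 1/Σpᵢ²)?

Σp_Bᵢ² = 0.03² + 0.04² + 0.31² + 0.16² + 0.31² + 0.15² = 0.0009 + 0.0016 + 0.0961 + 0.0256 + 0.0961 + 0.0225 = 0.2428
B_B = 1 / 0.2428 = 4.1186
Σp_Cᵢ² = 0.15² + 0.11² + 0.22² + 0.34² + 0.02² + 0.16² = 0.0225 + 0.0121 + 0.0484 + 0.1156 + 0.0004 + 0.0256 = 0.2246
B_C = 1 / 0.2246 = 4.4524
Highest B → broadest niche (most generalist): Andrena sp. C (B = 4.45).

Andrena sp. C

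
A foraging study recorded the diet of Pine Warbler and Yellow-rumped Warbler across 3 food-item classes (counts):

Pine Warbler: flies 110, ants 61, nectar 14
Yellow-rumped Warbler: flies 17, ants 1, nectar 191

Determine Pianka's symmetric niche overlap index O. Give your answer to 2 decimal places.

0.19

Proportions for Pine Warbler (n=185): 110/185=0.5946, 61/185=0.3297, 14/185=0.0757
Proportions for Yellow-rumped Warbler (n=209): 17/209=0.0813, 1/209=0.0048, 191/209=0.9139
Σ p₁ᵢp₂ᵢ = 0.048341 + 0.001583 + 0.069182 = 0.119106
Σp_1ᵢ² = 0.5946² + 0.3297² + 0.0757² = 0.353549 + 0.108702 + 0.005730 = 0.467981
Σp_2ᵢ² = 0.0813² + 0.0048² + 0.9139² = 0.006610 + 0.000023 + 0.835213 = 0.841846
O = 0.119106 / √(0.467981 × 0.841846) = 0.119106 / 0.6276686 = 0.1898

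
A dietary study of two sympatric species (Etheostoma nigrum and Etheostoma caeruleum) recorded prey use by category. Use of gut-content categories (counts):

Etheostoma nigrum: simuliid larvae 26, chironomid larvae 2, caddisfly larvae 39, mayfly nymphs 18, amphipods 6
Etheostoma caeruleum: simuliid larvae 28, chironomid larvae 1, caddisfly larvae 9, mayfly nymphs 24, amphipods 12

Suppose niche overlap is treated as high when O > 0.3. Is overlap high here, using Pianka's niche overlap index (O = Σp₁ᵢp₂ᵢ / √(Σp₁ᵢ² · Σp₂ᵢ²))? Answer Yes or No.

Yes

Proportions for Etheostoma nigrum (n=91): 26/91=0.2857, 2/91=0.0220, 39/91=0.4286, 18/91=0.1978, 6/91=0.0659
Proportions for Etheostoma caeruleum (n=74): 28/74=0.3784, 1/74=0.0135, 9/74=0.1216, 24/74=0.3243, 12/74=0.1622
Σ p₁ᵢp₂ᵢ = 0.108109 + 0.000297 + 0.052118 + 0.064147 + 0.010689 = 0.235360
Σp_1ᵢ² = 0.2857² + 0.0220² + 0.4286² + 0.1978² + 0.0659² = 0.081624 + 0.000484 + 0.183698 + 0.039125 + 0.004343 = 0.309274
Σp_2ᵢ² = 0.3784² + 0.0135² + 0.1216² + 0.3243² + 0.1622² = 0.143187 + 0.000182 + 0.014787 + 0.105170 + 0.026309 = 0.289635
O = 0.235360 / √(0.309274 × 0.289635) = 0.235360 / 0.2992935 = 0.7864
O = 0.7864 > 0.3 → Yes.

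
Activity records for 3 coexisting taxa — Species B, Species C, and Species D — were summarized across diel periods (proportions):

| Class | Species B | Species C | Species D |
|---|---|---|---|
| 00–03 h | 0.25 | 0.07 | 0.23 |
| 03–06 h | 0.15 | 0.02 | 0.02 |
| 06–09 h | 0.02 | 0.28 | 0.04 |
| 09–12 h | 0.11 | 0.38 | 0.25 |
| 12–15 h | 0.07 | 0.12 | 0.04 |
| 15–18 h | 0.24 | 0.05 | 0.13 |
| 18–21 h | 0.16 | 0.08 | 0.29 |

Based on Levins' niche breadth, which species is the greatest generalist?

Species B

Σp_Bᵢ² = 0.25² + 0.15² + 0.02² + 0.11² + 0.07² + 0.24² + 0.16² = 0.0625 + 0.0225 + 0.0004 + 0.0121 + 0.0049 + 0.0576 + 0.0256 = 0.1856
B_B = 1 / 0.1856 = 5.3879
Σp_Cᵢ² = 0.07² + 0.02² + 0.28² + 0.38² + 0.12² + 0.05² + 0.08² = 0.0049 + 0.0004 + 0.0784 + 0.1444 + 0.0144 + 0.0025 + 0.0064 = 0.2514
B_C = 1 / 0.2514 = 3.9777
Σp_Dᵢ² = 0.23² + 0.02² + 0.04² + 0.25² + 0.04² + 0.13² + 0.29² = 0.0529 + 0.0004 + 0.0016 + 0.0625 + 0.0016 + 0.0169 + 0.0841 = 0.2200
B_D = 1 / 0.2200 = 4.5455
Highest B → broadest niche (most generalist): Species B (B = 5.39).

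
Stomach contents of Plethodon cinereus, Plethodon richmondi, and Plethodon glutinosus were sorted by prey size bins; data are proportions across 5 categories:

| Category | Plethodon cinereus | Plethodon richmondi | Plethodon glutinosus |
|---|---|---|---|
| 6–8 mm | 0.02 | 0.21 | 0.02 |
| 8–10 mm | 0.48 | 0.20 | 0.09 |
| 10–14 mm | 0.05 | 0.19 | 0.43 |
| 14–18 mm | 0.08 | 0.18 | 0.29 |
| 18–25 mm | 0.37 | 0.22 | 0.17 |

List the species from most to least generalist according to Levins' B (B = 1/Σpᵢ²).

Σp_cineᵢ² = 0.02² + 0.48² + 0.05² + 0.08² + 0.37² = 0.0004 + 0.2304 + 0.0025 + 0.0064 + 0.1369 = 0.3766
B_cine = 1 / 0.3766 = 2.6553
Σp_richᵢ² = 0.21² + 0.20² + 0.19² + 0.18² + 0.22² = 0.0441 + 0.0400 + 0.0361 + 0.0324 + 0.0484 = 0.2010
B_rich = 1 / 0.2010 = 4.9751
Σp_glutᵢ² = 0.02² + 0.09² + 0.43² + 0.29² + 0.17² = 0.0004 + 0.0081 + 0.1849 + 0.0841 + 0.0289 = 0.3064
B_glut = 1 / 0.3064 = 3.2637
Ranking by B (broadest → narrowest): Plethodon richmondi (4.98) > Plethodon glutinosus (3.26) > Plethodon cinereus (2.66)

Plethodon richmondi > Plethodon glutinosus > Plethodon cinereus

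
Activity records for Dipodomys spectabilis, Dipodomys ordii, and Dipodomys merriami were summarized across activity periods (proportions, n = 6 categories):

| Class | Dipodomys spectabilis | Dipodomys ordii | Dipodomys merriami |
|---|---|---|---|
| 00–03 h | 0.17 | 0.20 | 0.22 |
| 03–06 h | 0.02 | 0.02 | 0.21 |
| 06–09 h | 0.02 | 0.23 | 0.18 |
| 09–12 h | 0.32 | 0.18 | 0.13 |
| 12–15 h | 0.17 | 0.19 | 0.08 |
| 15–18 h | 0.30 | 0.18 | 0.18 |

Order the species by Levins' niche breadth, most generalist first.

Σp_specᵢ² = 0.17² + 0.02² + 0.02² + 0.32² + 0.17² + 0.30² = 0.0289 + 0.0004 + 0.0004 + 0.1024 + 0.0289 + 0.0900 = 0.2510
B_spec = 1 / 0.2510 = 3.9841
Σp_ordiᵢ² = 0.20² + 0.02² + 0.23² + 0.18² + 0.19² + 0.18² = 0.0400 + 0.0004 + 0.0529 + 0.0324 + 0.0361 + 0.0324 = 0.1942
B_ordi = 1 / 0.1942 = 5.1493
Σp_merrᵢ² = 0.22² + 0.21² + 0.18² + 0.13² + 0.08² + 0.18² = 0.0484 + 0.0441 + 0.0324 + 0.0169 + 0.0064 + 0.0324 = 0.1806
B_merr = 1 / 0.1806 = 5.5371
Ranking by B (broadest → narrowest): Dipodomys merriami (5.54) > Dipodomys ordii (5.15) > Dipodomys spectabilis (3.98)

Dipodomys merriami > Dipodomys ordii > Dipodomys spectabilis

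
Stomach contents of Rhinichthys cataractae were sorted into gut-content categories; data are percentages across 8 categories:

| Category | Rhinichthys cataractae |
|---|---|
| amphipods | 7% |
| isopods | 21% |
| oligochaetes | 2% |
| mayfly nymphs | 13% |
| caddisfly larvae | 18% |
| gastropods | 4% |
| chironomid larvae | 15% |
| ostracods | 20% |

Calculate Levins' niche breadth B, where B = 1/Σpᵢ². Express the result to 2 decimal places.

Convert percentages to proportions (divide by 100).
Σpᵢ² = 0.07² + 0.21² + 0.02² + 0.13² + 0.18² + 0.04² + 0.15² + 0.20² = 0.0049 + 0.0441 + 0.0004 + 0.0169 + 0.0324 + 0.0016 + 0.0225 + 0.0400 = 0.1628
B = 1 / 0.1628 = 6.1425

6.14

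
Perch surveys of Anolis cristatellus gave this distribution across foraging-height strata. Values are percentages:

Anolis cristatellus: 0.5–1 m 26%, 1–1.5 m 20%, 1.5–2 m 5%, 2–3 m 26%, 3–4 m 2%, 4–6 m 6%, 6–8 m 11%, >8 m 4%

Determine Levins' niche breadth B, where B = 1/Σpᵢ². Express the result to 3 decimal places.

5.118

Convert percentages to proportions (divide by 100).
Σpᵢ² = 0.26² + 0.20² + 0.05² + 0.26² + 0.02² + 0.06² + 0.11² + 0.04² = 0.0676 + 0.0400 + 0.0025 + 0.0676 + 0.0004 + 0.0036 + 0.0121 + 0.0016 = 0.1954
B = 1 / 0.1954 = 5.11771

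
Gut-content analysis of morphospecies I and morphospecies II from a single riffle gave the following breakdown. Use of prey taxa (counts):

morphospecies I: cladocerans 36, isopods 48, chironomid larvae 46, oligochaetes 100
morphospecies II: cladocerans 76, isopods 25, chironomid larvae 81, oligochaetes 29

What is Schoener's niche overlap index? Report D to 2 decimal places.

0.61

Proportions for morphospecies I (n=230): 36/230=0.1565, 48/230=0.2087, 46/230=0.2000, 100/230=0.4348
Proportions for morphospecies II (n=211): 76/211=0.3602, 25/211=0.1185, 81/211=0.3839, 29/211=0.1374
Σ|p₁ᵢ − p₂ᵢ| = 0.2037 + 0.0902 + 0.1839 + 0.2974 = 0.7752
D = 1 − ½ × 0.7752 = 1 − 0.38760 = 0.61240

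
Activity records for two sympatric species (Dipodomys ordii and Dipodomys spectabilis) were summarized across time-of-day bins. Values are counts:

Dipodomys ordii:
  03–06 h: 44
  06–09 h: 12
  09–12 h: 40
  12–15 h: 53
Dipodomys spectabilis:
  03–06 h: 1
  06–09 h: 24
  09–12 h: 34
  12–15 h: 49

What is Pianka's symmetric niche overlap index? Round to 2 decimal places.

Proportions for Dipodomys ordii (n=149): 44/149=0.2953, 12/149=0.0805, 40/149=0.2685, 53/149=0.3557
Proportions for Dipodomys spectabilis (n=108): 1/108=0.0093, 24/108=0.2222, 34/108=0.3148, 49/108=0.4537
Σ p₁ᵢp₂ᵢ = 0.002746 + 0.017887 + 0.084524 + 0.161381 = 0.266538
Σp_1ᵢ² = 0.2953² + 0.0805² + 0.2685² + 0.3557² = 0.087202 + 0.006480 + 0.072092 + 0.126522 = 0.292296
Σp_2ᵢ² = 0.0093² + 0.2222² + 0.3148² + 0.4537² = 0.000086 + 0.049373 + 0.099099 + 0.205844 = 0.354402
O = 0.266538 / √(0.292296 × 0.354402) = 0.266538 / 0.3218545 = 0.8281

0.83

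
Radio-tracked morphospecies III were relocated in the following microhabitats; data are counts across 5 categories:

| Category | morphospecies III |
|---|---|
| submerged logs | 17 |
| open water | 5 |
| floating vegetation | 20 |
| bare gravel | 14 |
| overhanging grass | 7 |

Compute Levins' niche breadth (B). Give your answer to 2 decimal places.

Proportions for morphospecies III (n=63): 17/63=0.2698, 5/63=0.0794, 20/63=0.3175, 14/63=0.2222, 7/63=0.1111
Σpᵢ² = 0.2698² + 0.0794² + 0.3175² + 0.2222² + 0.1111² = 0.072792 + 0.006304 + 0.100806 + 0.049373 + 0.012343 = 0.241618
B = 1 / 0.241618 = 4.1388

4.14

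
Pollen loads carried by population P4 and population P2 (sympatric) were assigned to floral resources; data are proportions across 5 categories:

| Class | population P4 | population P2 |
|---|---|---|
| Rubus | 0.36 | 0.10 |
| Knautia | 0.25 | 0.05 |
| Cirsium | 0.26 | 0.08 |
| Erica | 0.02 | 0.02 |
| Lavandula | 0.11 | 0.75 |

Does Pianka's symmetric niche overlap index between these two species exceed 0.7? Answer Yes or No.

No

Σ p₁ᵢp₂ᵢ = 0.0360 + 0.0125 + 0.0208 + 0.0004 + 0.0825 = 0.1522
Σp_1ᵢ² = 0.36² + 0.25² + 0.26² + 0.02² + 0.11² = 0.1296 + 0.0625 + 0.0676 + 0.0004 + 0.0121 = 0.2722
Σp_2ᵢ² = 0.10² + 0.05² + 0.08² + 0.02² + 0.75² = 0.0100 + 0.0025 + 0.0064 + 0.0004 + 0.5625 = 0.5818
O = 0.1522 / √(0.2722 × 0.5818) = 0.1522 / 0.39795 = 0.3825
O = 0.3825 < 0.7 → No.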